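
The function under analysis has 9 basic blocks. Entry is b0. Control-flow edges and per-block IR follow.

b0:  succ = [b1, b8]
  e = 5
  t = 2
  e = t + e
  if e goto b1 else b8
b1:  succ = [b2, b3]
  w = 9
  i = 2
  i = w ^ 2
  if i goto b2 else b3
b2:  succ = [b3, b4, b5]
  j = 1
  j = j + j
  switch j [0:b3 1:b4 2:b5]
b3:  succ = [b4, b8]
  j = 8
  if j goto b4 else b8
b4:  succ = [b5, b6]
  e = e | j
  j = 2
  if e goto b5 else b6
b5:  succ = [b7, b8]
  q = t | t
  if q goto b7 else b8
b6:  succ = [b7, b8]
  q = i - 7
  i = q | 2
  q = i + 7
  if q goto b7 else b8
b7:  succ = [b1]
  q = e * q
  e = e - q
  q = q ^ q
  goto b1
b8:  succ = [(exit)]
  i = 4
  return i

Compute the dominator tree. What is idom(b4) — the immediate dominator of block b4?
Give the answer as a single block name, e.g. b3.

Answer: b1

Working:
idom tree: b1←b0 b2←b1 b3←b1 b4←b1 b5←b1 b6←b4 b7←b1 b8←b0
Dom∩ at merges:
  b1: preds {b0,b7}: {b0} ∩ {b0,b1,b7} = {b0}; idom=b0
  b3: preds {b1,b2}: {b0,b1} ∩ {b0,b1,b2} = {b0,b1}; idom=b1
  b4: preds {b2,b3}: {b0,b1,b2} ∩ {b0,b1,b3} = {b0,b1}; idom=b1
  b5: preds {b2,b4}: {b0,b1,b2} ∩ {b0,b1,b4} = {b0,b1}; idom=b1
  b7: preds {b5,b6}: {b0,b1,b5} ∩ {b0,b1,b4,b6} = {b0,b1}; idom=b1
  b8: preds {b0,b3,b5,b6}: {b0} ∩ {b0,b1,b3} ∩ {b0,b1,b5} ∩ {b0,b1,b4,b6} = {b0}; idom=b0

idom(b4) = b1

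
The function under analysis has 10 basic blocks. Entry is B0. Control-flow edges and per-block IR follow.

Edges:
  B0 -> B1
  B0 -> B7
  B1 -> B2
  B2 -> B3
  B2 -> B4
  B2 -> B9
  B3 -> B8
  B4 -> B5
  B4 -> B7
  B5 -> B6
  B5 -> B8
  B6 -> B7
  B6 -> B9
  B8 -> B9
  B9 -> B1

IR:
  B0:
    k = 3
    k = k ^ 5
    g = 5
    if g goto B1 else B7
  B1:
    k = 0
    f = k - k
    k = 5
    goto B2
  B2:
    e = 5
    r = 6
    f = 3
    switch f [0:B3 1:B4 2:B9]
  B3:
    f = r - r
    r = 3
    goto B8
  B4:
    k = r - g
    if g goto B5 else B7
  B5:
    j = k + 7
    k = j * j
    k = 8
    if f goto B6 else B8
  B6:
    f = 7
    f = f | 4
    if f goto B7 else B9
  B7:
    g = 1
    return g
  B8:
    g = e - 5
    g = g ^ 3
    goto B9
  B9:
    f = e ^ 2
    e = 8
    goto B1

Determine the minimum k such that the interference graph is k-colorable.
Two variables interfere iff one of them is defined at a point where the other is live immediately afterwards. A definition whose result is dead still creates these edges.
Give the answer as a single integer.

Block summaries:
  B0: {g,k} / ∅
  B1: {f,k} / ∅
  B2: {e,f,r} / ∅
  B3: {f,r} / {r}
  B4: {k} / {g,r}
  B5: {j,k} / {f,k}
  B6: {f} / ∅
  B7: {g} / ∅
  B8: {g} / {e}
  B9: {e,f} / {e}

Live sets:
  live B0: ∅→{g}
  live B1: {g}→{g}
  live B2: {g}→{e,f,g,r}
  live B3: {e,r}→{e}
  live B4: {e,f,g,r}→{e,f,g,k}
  live B5: {e,f,g,k}→{e,g}
  live B6: {e,g}→{e,g}
  live B7: ∅→∅
  live B8: {e}→{e,g}
  live B9: {e,g}→{g}

Interference:
  e: {f,g,j,k,r}
  f: {e,g,j,k,r}
  g: {e,f,j,k,r}
  j: {e,f,g}
  k: {e,f,g}
  r: {e,f,g}

Registers:
  lower bound: {e,f,g,j} mutually conflict ⇒ χ ≥ 4
  4-colouring: c0={e}  c1={f}  c2={g}  c3={j,k,r}
  χ = 4

Answer: 4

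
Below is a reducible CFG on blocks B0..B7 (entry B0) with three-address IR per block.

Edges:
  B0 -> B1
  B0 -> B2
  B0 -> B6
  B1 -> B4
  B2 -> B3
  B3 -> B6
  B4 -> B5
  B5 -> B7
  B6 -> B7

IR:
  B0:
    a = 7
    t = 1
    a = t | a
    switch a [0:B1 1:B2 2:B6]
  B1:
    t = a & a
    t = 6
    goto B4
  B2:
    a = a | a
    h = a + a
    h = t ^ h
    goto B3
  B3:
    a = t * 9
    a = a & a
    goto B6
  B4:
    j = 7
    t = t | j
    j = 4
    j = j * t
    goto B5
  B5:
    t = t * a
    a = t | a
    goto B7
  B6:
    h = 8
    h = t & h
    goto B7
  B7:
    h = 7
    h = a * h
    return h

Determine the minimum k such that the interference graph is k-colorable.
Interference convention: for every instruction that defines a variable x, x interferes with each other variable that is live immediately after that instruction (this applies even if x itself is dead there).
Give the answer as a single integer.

Answer: 3

Working:
Per-block:
  B0 def {a,t} use ∅
  B1 def {t} use {a}
  B2 def {a,h} use {a,t}
  B3 def {a} use {t}
  B4 def {j,t} use {t}
  B5 def {a,t} use {a,t}
  B6 def {h} use {t}
  B7 def {h} use {a}

Live sets:
  B0: in=∅ out={a,t}
  B1: in={a} out={a,t}
  B2: in={a,t} out={t}
  B3: in={t} out={a,t}
  B4: in={a,t} out={a,t}
  B5: in={a,t} out={a}
  B6: in={a,t} out={a}
  B7: in={a} out=∅

Interfere edges:
  a — {h,j,t}
  h — {a,t}
  j — {a,t}
  t — {a,h,j}

Chromatic number:
  clique {a,h,t} ⇒ need ≥ 3
  3-colouring: r0={a}  r1={t}  r2={h,j}
  χ = 3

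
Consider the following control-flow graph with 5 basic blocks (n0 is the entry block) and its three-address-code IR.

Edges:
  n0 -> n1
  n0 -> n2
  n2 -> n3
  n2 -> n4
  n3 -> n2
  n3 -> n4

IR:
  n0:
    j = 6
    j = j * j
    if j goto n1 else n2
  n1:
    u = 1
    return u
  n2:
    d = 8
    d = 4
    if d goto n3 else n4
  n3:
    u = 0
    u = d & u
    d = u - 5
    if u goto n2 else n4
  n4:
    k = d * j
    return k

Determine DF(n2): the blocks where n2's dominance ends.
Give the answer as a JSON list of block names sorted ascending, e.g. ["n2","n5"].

idom tree: n1←n0 n2←n0 n3←n2 n4←n2
Join-block Dom:
  n2: preds {n0,n3}: {n0} ∩ {n0,n2,n3} = {n0}; idom=n0
  n4: preds {n2,n3}: {n0,n2} ∩ {n0,n2,n3} = {n0,n2}; idom=n2

Frontier:
  join n2 pred n0: · stop@n0
  join n2 pred n3: n3→n2 stop@n0
  join n4 pred n2: · stop@n2
  join n4 pred n3: n3 stop@n2
  DF(n0)=∅
  DF(n1)=∅
  DF(n2)={n2}
  DF(n3)={n2,n4}
  DF(n4)=∅

DF(n2) = ["n2"]

Answer: ["n2"]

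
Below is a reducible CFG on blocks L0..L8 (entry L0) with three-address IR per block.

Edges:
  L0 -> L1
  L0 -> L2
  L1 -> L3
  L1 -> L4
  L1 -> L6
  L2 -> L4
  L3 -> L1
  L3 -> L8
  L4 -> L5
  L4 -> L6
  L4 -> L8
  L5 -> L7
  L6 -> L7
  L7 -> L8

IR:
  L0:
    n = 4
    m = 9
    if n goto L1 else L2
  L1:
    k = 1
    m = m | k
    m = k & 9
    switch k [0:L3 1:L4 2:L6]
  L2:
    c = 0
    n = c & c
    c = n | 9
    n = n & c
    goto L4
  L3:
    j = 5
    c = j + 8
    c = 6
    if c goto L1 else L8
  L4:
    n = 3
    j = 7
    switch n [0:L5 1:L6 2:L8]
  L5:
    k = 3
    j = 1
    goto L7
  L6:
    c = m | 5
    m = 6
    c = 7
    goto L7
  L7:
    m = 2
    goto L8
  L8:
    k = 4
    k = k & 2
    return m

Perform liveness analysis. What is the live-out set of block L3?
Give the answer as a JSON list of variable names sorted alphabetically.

Block summaries:
  L0: {m,n} / ∅
  L1: {k,m} / {m}
  L2: {c,n} / ∅
  L3: {c,j} / ∅
  L4: {j,n} / ∅
  L5: {j,k} / ∅
  L6: {c,m} / {m}
  L7: {m} / ∅
  L8: {k} / {m}

Backward fixpoint:
  L0: in=∅ out={m}
  L1: in={m} out={m}
  L2: in={m} out={m}
  L3: in={m} out={m}
  L4: in={m} out={m}
  L5: in=∅ out=∅
  L6: in={m} out=∅
  L7: in=∅ out={m}
  L8: in={m} out=∅

live-out(L3) = ["m"]

Answer: ["m"]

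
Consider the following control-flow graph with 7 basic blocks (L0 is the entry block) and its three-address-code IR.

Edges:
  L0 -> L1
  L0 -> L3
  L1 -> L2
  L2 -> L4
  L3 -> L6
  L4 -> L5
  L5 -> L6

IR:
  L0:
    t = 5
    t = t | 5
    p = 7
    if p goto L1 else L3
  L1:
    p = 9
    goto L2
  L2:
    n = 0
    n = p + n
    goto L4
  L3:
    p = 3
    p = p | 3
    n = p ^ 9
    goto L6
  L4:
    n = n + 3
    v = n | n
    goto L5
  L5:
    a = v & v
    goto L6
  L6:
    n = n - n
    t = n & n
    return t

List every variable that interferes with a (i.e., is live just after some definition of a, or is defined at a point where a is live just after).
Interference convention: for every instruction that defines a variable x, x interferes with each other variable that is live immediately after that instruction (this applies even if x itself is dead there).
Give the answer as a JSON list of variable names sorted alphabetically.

Block summaries:
  L0: def={p,t} ue=∅
  L1: def={p} ue=∅
  L2: def={n} ue={p}
  L3: def={n,p} ue=∅
  L4: def={n,v} ue={n}
  L5: def={a} ue={v}
  L6: def={n,t} ue={n}

Live sets:
  live L0: ∅→∅
  live L1: ∅→{p}
  live L2: {p}→{n}
  live L3: ∅→{n}
  live L4: {n}→{n,v}
  live L5: {n,v}→{n}
  live L6: {n}→∅

Interference:
  a — {n}
  n — {a,p,v}
  p — {n}
  t — ∅
  v — {n}

N(a) = ["n"]

Answer: ["n"]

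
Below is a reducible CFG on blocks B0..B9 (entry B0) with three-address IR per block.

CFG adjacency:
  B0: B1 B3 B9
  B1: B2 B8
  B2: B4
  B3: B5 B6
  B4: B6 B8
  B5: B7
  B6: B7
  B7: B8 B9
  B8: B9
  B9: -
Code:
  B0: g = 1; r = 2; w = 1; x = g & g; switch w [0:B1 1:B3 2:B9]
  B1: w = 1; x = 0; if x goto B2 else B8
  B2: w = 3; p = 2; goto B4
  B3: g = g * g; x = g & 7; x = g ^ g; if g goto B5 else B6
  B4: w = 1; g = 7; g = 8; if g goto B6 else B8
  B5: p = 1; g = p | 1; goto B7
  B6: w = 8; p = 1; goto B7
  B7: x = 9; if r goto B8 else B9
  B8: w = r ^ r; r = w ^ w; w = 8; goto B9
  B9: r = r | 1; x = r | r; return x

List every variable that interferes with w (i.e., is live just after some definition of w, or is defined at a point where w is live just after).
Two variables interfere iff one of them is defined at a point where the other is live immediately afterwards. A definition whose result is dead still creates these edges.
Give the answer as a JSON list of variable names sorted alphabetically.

Answer: ["g", "r", "x"]

Working:
Per-block:
  B0: {g,r,w,x} / ∅
  B1: {w,x} / ∅
  B2: {p,w} / ∅
  B3: {g,x} / {g}
  B4: {g,w} / ∅
  B5: {g,p} / ∅
  B6: {p,w} / ∅
  B7: {x} / {r}
  B8: {r,w} / {r}
  B9: {r,x} / {r}

Backward fixpoint:
  live B0: ∅→{g,r}
  live B1: {r}→{r}
  live B2: {r}→{r}
  live B3: {g,r}→{r}
  live B4: {r}→{r}
  live B5: {r}→{r}
  live B6: {r}→{r}
  live B7: {r}→{r}
  live B8: {r}→{r}
  live B9: {r}→∅

Conflict graph:
  g — {r,w,x}
  p — {r}
  r — {g,p,w,x}
  w — {g,r,x}
  x — {g,r,w}

N(w) = ["g", "r", "x"]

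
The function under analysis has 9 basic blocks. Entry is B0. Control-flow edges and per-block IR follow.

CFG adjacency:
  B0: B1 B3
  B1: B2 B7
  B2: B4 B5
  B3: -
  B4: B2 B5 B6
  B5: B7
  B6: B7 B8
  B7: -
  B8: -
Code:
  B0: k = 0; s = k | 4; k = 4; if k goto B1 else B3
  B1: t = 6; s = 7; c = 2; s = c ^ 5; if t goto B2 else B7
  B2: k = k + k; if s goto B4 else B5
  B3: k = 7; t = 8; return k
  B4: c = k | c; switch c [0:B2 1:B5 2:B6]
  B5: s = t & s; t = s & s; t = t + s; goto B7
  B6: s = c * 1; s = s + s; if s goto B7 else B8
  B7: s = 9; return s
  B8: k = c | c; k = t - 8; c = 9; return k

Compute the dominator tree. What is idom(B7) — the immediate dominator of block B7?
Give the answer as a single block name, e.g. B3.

Answer: B1

Working:
idom tree: B1←B0 B2←B1 B3←B0 B4←B2 B5←B2 B6←B4 B7←B1 B8←B6
Dom∩ at merges:
  B2: preds {B1,B4}: {B0,B1} ∩ {B0,B1,B2,B4} = {B0,B1}; idom=B1
  B5: preds {B2,B4}: {B0,B1,B2} ∩ {B0,B1,B2,B4} = {B0,B1,B2}; idom=B2
  B7: preds {B1,B5,B6}: {B0,B1} ∩ {B0,B1,B2,B5} ∩ {B0,B1,B2,B4,B6} = {B0,B1}; idom=B1

idom(B7) = B1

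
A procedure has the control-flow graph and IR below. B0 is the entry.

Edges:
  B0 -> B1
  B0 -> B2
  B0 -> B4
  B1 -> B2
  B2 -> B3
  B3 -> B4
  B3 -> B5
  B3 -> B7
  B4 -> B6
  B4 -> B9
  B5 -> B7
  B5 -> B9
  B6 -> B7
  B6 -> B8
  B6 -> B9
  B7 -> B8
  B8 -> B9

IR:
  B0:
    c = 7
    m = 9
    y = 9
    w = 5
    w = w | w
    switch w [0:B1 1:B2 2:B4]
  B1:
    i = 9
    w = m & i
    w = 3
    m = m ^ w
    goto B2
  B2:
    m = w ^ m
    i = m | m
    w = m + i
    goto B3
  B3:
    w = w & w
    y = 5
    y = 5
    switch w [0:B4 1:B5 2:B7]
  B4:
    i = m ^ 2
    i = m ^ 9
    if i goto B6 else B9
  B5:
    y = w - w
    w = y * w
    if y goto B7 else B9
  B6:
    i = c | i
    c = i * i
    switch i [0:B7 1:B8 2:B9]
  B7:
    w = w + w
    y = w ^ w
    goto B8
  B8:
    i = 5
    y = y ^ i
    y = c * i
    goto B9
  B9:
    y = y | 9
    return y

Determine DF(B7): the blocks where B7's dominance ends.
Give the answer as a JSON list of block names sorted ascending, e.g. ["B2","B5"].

idom tree: B1←B0 B2←B0 B3←B2 B4←B0 B5←B3 B6←B4 B7←B0 B8←B0 B9←B0
Join-block Dom:
  B2: preds {B0,B1}: {B0} ∩ {B0,B1} = {B0}; idom=B0
  B4: preds {B0,B3}: {B0} ∩ {B0,B2,B3} = {B0}; idom=B0
  B7: preds {B3,B5,B6}: {B0,B2,B3} ∩ {B0,B2,B3,B5} ∩ {B0,B4,B6} = {B0}; idom=B0
  B8: preds {B6,B7}: {B0,B4,B6} ∩ {B0,B7} = {B0}; idom=B0
  B9: preds {B4,B5,B6,B8}: {B0,B4} ∩ {B0,B2,B3,B5} ∩ {B0,B4,B6} ∩ {B0,B8} = {B0}; idom=B0

DF walk-up:
  B2←B0: walk · to B0
  B2←B1: walk B1 to B0
  B4←B0: walk · to B0
  B4←B3: walk B3→B2 to B0
  B7←B3: walk B3→B2 to B0
  B7←B5: walk B5→B3→B2 to B0
  B7←B6: walk B6→B4 to B0
  B8←B6: walk B6→B4 to B0
  B8←B7: walk B7 to B0
  B9←B4: walk B4 to B0
  B9←B5: walk B5→B3→B2 to B0
  B9←B6: walk B6→B4 to B0
  B9←B8: walk B8 to B0
  DF(B0)=∅
  DF(B1)={B2}
  DF(B2)={B4,B7,B9}
  DF(B3)={B4,B7,B9}
  DF(B4)={B7,B8,B9}
  DF(B5)={B7,B9}
  DF(B6)={B7,B8,B9}
  DF(B7)={B8}
  DF(B8)={B9}
  DF(B9)=∅

DF(B7) = ["B8"]

Answer: ["B8"]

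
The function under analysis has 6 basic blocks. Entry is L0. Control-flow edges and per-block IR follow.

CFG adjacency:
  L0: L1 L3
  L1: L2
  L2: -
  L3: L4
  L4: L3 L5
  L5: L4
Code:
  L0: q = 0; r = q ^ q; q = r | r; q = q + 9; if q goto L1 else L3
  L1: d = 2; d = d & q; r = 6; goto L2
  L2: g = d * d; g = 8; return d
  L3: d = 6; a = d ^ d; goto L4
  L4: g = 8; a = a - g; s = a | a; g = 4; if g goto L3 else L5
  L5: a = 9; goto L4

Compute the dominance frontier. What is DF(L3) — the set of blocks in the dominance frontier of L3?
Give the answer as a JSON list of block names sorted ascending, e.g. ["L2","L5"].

Answer: ["L3"]

Derivation:
idom tree: L1←L0 L2←L1 L3←L0 L4←L3 L5←L4
Join-block Dom:
  L3: preds {L0,L4}: {L0} ∩ {L0,L3,L4} = {L0}; idom=L0
  L4: preds {L3,L5}: {L0,L3} ∩ {L0,L3,L4,L5} = {L0,L3}; idom=L3

DF walk-up:
  L3←L0: walk · to L0
  L3←L4: walk L4→L3 to L0
  L4←L3: walk · to L3
  L4←L5: walk L5→L4 to L3
  L0 → ∅
  L1 → ∅
  L2 → ∅
  L3 → {L3}
  L4 → {L3,L4}
  L5 → {L4}

DF(L3) = ["L3"]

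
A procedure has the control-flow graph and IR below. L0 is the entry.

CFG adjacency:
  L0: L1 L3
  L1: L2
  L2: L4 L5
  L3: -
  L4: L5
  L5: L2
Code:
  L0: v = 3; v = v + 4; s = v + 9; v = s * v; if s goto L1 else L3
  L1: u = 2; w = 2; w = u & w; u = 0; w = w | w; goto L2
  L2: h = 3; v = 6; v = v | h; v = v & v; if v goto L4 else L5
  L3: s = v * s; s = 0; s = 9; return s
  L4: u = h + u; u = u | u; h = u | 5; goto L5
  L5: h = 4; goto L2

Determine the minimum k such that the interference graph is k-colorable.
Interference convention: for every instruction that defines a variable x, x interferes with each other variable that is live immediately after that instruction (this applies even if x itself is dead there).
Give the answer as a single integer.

def/use:
  L0: def={s,v} ue=∅
  L1: def={u,w} ue=∅
  L2: def={h,v} ue=∅
  L3: def={s} ue={s,v}
  L4: def={h,u} ue={h,u}
  L5: def={h} ue=∅

Liveness:
  L0: in=∅ out={s,v}
  L1: in=∅ out={u}
  L2: in={u} out={h,u}
  L3: in={s,v} out=∅
  L4: in={h,u} out={u}
  L5: in={u} out={u}

Interfere edges:
  h↔{u,v}
  s↔{v}
  u↔{h,v,w}
  v↔{h,s,u}
  w↔{u}

Registers:
  clique {h,u,v} ⇒ need ≥ 3
  3-colouring: r0={s,u}  r1={v,w}  r2={h}
  χ = 3

Answer: 3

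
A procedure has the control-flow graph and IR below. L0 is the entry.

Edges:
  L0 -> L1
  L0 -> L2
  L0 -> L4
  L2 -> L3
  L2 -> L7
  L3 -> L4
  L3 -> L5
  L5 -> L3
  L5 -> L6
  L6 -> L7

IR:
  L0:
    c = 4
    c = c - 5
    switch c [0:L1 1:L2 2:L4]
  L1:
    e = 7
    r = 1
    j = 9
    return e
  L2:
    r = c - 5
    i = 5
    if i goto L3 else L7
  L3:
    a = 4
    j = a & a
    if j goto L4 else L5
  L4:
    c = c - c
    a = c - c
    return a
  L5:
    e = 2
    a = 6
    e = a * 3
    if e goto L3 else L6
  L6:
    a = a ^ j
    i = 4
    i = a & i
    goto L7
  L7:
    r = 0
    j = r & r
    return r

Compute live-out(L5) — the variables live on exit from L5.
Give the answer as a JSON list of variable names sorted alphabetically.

Answer: ["a", "c", "j"]

Derivation:
def/use:
  L0 def {c} use ∅
  L1 def {e,j,r} use ∅
  L2 def {i,r} use {c}
  L3 def {a,j} use ∅
  L4 def {a,c} use {c}
  L5 def {a,e} use ∅
  L6 def {a,i} use {a,j}
  L7 def {j,r} use ∅

Liveness:
  live L0: ∅→{c}
  live L1: ∅→∅
  live L2: {c}→{c}
  live L3: {c}→{c,j}
  live L4: {c}→∅
  live L5: {c,j}→{a,c,j}
  live L6: {a,j}→∅
  live L7: ∅→∅

live-out(L5) = ["a", "c", "j"]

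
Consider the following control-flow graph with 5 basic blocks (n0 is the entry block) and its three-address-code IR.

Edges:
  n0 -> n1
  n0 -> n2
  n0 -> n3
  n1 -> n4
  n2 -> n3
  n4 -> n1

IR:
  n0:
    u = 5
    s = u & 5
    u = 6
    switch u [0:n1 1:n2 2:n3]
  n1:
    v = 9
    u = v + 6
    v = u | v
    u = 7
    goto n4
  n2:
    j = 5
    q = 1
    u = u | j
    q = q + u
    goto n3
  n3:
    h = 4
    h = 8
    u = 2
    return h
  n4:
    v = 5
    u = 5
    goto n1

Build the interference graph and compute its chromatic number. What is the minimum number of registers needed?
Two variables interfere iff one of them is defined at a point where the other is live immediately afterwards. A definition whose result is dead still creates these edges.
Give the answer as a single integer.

Answer: 3

Working:
def/use:
  n0: {s,u} / ∅
  n1: {u,v} / ∅
  n2: {j,q,u} / {u}
  n3: {h,u} / ∅
  n4: {u,v} / ∅

Backward fixpoint:
  live n0: ∅→{u}
  live n1: ∅→∅
  live n2: {u}→∅
  live n3: ∅→∅
  live n4: ∅→∅

Interference:
  h: {u}
  j: {q,u}
  q: {j,u}
  s: ∅
  u: {h,j,q,v}
  v: {u}

Colouring:
  {j,q,u} pairwise interfere (3-clique) ⇒ χ ≥ 3
  assign h→c1 j→c1 q→c2 s→c0 u→c0 v→c1 — no edge inside a register ⇒ χ ≤ 3
  χ = 3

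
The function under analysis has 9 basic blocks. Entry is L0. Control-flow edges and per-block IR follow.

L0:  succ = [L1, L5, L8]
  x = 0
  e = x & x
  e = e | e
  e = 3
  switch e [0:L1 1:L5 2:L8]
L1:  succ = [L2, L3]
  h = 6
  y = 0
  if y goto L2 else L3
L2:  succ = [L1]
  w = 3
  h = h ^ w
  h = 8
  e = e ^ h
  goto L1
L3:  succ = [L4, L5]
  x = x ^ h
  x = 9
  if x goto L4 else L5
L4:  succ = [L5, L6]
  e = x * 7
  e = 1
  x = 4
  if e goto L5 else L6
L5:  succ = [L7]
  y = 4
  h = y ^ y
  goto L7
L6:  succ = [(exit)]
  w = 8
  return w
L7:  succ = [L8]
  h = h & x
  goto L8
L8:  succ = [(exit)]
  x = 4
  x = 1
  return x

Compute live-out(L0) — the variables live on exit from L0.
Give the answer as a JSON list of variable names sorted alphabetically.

Block summaries:
  L0 def {e,x} use ∅
  L1 def {h,y} use ∅
  L2 def {e,h,w} use {e,h}
  L3 def {x} use {h,x}
  L4 def {e,x} use {x}
  L5 def {h,y} use ∅
  L6 def {w} use ∅
  L7 def {h} use {h,x}
  L8 def {x} use ∅

Live sets:
  L0: in=∅ out={e,x}
  L1: in={e,x} out={e,h,x}
  L2: in={e,h,x} out={e,x}
  L3: in={h,x} out={x}
  L4: in={x} out={x}
  L5: in={x} out={h,x}
  L6: in=∅ out=∅
  L7: in={h,x} out=∅
  L8: in=∅ out=∅

live-out(L0) = ["e", "x"]

Answer: ["e", "x"]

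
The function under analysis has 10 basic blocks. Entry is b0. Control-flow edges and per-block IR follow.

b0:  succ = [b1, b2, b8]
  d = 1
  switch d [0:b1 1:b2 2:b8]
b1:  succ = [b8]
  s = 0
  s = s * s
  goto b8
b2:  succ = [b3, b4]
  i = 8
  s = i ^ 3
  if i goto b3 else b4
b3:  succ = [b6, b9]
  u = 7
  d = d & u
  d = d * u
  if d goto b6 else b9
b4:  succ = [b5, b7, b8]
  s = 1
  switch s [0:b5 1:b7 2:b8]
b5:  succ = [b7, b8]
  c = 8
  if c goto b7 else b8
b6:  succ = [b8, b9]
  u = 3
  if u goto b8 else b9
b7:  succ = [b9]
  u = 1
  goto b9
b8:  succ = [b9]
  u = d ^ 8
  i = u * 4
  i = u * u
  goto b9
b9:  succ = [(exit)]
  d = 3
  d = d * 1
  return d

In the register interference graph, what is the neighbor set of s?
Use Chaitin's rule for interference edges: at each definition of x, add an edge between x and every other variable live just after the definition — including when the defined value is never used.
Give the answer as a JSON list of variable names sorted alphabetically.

Answer: ["d", "i"]

Analysis:
Block summaries:
  b0: def={d} ue=∅
  b1: def={s} ue=∅
  b2: def={i,s} ue=∅
  b3: def={d,u} ue={d}
  b4: def={s} ue=∅
  b5: def={c} ue=∅
  b6: def={u} ue=∅
  b7: def={u} ue=∅
  b8: def={i,u} ue={d}
  b9: def={d} ue=∅

Liveness:
  b0 li=∅ lo={d}
  b1 li={d} lo={d}
  b2 li={d} lo={d}
  b3 li={d} lo={d}
  b4 li={d} lo={d}
  b5 li={d} lo={d}
  b6 li={d} lo={d}
  b7 li=∅ lo=∅
  b8 li={d} lo=∅
  b9 li=∅ lo=∅

Conflict graph:
  c: {d}
  d: {c,i,s,u}
  i: {d,s,u}
  s: {d,i}
  u: {d,i}

N(s) = ["d", "i"]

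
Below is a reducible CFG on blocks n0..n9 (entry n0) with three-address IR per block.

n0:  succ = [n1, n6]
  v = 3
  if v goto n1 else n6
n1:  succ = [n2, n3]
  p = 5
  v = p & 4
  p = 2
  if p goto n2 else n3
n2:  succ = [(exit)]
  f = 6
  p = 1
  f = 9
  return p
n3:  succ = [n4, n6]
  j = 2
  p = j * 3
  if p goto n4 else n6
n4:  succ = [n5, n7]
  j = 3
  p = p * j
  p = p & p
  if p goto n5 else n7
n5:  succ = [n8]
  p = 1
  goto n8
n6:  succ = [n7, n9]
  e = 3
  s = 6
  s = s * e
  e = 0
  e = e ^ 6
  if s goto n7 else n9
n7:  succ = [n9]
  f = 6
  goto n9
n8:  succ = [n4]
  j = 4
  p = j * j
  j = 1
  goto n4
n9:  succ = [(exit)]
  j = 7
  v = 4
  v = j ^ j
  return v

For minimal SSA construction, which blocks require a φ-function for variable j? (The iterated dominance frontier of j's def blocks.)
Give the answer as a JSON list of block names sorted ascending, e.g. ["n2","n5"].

Answer: ["n4", "n6", "n7", "n9"]

Working:
idom tree: n1←n0 n2←n1 n3←n1 n4←n3 n5←n4 n6←n0 n7←n0 n8←n5 n9←n0
Join-block Dom:
  n4: preds {n3,n8}: {n0,n1,n3} ∩ {n0,n1,n3,n4,n5,n8} = {n0,n1,n3}; idom=n3
  n6: preds {n0,n3}: {n0} ∩ {n0,n1,n3} = {n0}; idom=n0
  n7: preds {n4,n6}: {n0,n1,n3,n4} ∩ {n0,n6} = {n0}; idom=n0
  n9: preds {n6,n7}: {n0,n6} ∩ {n0,n7} = {n0}; idom=n0

Frontier:
  n4←n3: walk · to n3
  n4←n8: walk n8→n5→n4 to n3
  n6←n0: walk · to n0
  n6←n3: walk n3→n1 to n0
  n7←n4: walk n4→n3→n1 to n0
  n7←n6: walk n6 to n0
  n9←n6: walk n6 to n0
  n9←n7: walk n7 to n0
  n0: DF=∅
  n1: DF={n6,n7}
  n2: DF=∅
  n3: DF={n6,n7}
  n4: DF={n4,n7}
  n5: DF={n4}
  n6: DF={n7,n9}
  n7: DF={n9}
  n8: DF={n4}
  n9: DF=∅

φ for j: defs {n3,n4,n8,n9}
  DF⁺ = {n4,n6,n7,n9}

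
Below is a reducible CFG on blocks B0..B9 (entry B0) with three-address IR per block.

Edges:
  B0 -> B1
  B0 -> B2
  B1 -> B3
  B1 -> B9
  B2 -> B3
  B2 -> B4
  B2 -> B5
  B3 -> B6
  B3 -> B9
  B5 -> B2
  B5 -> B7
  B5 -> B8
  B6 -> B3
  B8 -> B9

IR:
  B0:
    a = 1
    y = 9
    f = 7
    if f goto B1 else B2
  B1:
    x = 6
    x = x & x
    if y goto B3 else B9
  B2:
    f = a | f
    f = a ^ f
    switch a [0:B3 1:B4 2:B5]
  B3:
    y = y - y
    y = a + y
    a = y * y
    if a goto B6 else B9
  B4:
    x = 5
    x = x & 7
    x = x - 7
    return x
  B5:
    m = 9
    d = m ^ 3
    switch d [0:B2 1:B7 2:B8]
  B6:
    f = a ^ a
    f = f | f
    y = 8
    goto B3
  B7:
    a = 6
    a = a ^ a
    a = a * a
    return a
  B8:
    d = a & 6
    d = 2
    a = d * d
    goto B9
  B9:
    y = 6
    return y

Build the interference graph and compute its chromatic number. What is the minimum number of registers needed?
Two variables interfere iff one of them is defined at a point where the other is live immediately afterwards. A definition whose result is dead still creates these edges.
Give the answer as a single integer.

Answer: 4

Derivation:
def/use:
  B0 def {a,f,y} use ∅
  B1 def {x} use {y}
  B2 def {f} use {a,f}
  B3 def {a,y} use {a,y}
  B4 def {x} use ∅
  B5 def {d,m} use ∅
  B6 def {f,y} use {a}
  B7 def {a} use ∅
  B8 def {a,d} use {a}
  B9 def {y} use ∅

Liveness:
  B0 li=∅ lo={a,f,y}
  B1 li={a,y} lo={a,y}
  B2 li={a,f,y} lo={a,f,y}
  B3 li={a,y} lo={a}
  B4 li=∅ lo=∅
  B5 li={a,f,y} lo={a,f,y}
  B6 li={a} lo={a,y}
  B7 li=∅ lo=∅
  B8 li={a} lo=∅
  B9 li=∅ lo=∅

Interfere edges:
  a: {d,f,m,x,y}
  d: {a,f,y}
  f: {a,d,m,y}
  m: {a,f,y}
  x: {a,y}
  y: {a,d,f,m,x}

Chromatic number:
  {a,d,f,y} pairwise interfere (4-clique) ⇒ χ ≥ 4
  assign a→c0 d→c3 f→c2 m→c3 x→c2 y→c1 — no edge inside a register ⇒ χ ≤ 4
  χ = 4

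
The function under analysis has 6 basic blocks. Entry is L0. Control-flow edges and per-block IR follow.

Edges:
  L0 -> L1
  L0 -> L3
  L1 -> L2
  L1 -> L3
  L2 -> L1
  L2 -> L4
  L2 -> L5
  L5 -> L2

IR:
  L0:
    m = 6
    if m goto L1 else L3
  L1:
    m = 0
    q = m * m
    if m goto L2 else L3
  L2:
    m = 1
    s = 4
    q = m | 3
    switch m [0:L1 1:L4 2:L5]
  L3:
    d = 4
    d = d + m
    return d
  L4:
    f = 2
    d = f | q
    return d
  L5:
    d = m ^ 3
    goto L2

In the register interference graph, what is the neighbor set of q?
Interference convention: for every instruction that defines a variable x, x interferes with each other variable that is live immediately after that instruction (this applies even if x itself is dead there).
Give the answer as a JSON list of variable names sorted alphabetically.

Answer: ["f", "m"]

Analysis:
def/use:
  L0: def={m} ue=∅
  L1: def={m,q} ue=∅
  L2: def={m,q,s} ue=∅
  L3: def={d} ue={m}
  L4: def={d,f} ue={q}
  L5: def={d} ue={m}

Live sets:
  L0 li=∅ lo={m}
  L1 li=∅ lo={m}
  L2 li=∅ lo={m,q}
  L3 li={m} lo=∅
  L4 li={q} lo=∅
  L5 li={m} lo=∅

Conflict graph:
  d: {m}
  f: {q}
  m: {d,q,s}
  q: {f,m}
  s: {m}

N(q) = ["f", "m"]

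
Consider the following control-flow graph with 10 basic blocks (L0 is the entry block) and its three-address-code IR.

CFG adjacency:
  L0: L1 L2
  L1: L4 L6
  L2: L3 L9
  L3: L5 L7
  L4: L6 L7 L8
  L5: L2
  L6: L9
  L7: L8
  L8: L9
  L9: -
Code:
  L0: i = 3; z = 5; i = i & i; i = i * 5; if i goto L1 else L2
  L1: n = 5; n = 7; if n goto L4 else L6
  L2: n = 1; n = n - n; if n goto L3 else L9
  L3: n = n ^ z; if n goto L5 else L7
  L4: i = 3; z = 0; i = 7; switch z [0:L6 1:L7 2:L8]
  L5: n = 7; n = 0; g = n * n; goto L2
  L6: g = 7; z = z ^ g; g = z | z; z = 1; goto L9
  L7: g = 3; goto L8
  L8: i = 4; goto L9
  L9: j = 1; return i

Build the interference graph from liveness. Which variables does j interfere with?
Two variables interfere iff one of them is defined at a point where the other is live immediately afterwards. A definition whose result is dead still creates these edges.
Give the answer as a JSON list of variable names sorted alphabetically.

Answer: ["i"]

Working:
def/use:
  L0 def {i,z} use ∅
  L1 def {n} use ∅
  L2 def {n} use ∅
  L3 def {n} use {n,z}
  L4 def {i,z} use ∅
  L5 def {g,n} use ∅
  L6 def {g,z} use {z}
  L7 def {g} use ∅
  L8 def {i} use ∅
  L9 def {j} use {i}

Live sets:
  live L0: ∅→{i,z}
  live L1: {i,z}→{i,z}
  live L2: {i,z}→{i,n,z}
  live L3: {i,n,z}→{i,z}
  live L4: ∅→{i,z}
  live L5: {i,z}→{i,z}
  live L6: {i,z}→{i}
  live L7: ∅→∅
  live L8: ∅→{i}
  live L9: {i}→∅

Interference:
  g↔{i,z}
  i↔{g,j,n,z}
  j↔{i}
  n↔{i,z}
  z↔{g,i,n}

N(j) = ["i"]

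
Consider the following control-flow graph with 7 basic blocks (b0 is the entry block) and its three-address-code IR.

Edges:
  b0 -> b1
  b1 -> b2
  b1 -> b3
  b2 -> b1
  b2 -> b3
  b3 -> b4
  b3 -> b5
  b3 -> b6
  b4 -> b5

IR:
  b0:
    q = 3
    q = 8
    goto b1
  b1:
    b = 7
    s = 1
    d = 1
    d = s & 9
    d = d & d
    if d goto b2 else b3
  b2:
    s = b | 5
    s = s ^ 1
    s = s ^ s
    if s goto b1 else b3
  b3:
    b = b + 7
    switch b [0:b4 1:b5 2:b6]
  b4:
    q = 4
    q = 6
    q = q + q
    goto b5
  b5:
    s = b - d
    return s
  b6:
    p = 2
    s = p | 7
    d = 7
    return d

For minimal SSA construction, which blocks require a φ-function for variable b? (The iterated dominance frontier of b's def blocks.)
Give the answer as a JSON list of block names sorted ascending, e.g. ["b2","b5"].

idom tree: b1←b0 b2←b1 b3←b1 b4←b3 b5←b3 b6←b3
Join-block Dom:
  b1: preds {b0,b2}: {b0} ∩ {b0,b1,b2} = {b0}; idom=b0
  b3: preds {b1,b2}: {b0,b1} ∩ {b0,b1,b2} = {b0,b1}; idom=b1
  b5: preds {b3,b4}: {b0,b1,b3} ∩ {b0,b1,b3,b4} = {b0,b1,b3}; idom=b3

DF derivation:
  b1←b0: walk · to b0
  b1←b2: walk b2→b1 to b0
  b3←b1: walk · to b1
  b3←b2: walk b2 to b1
  b5←b3: walk · to b3
  b5←b4: walk b4 to b3
  b0: DF=∅
  b1: DF={b1}
  b2: DF={b1,b3}
  b3: DF=∅
  b4: DF={b5}
  b5: DF=∅
  b6: DF=∅

φ for b: defs {b1,b3}
  DF⁺ = {b1}

Answer: ["b1"]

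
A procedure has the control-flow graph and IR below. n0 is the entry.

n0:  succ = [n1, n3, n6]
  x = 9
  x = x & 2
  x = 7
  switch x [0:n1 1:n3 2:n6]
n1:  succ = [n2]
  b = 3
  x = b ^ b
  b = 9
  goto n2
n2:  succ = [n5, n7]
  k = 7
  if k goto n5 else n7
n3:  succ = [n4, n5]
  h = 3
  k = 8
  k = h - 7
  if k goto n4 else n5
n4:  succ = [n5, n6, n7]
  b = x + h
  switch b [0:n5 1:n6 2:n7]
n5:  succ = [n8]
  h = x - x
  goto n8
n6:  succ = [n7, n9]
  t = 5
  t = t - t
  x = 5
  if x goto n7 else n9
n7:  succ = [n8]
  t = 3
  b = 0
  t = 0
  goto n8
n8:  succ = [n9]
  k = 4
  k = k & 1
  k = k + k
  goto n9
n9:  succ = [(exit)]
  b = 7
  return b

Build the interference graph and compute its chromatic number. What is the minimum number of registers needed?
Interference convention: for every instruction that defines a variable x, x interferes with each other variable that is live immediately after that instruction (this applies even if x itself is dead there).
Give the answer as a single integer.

Block summaries:
  n0: {x} / ∅
  n1: {b,x} / ∅
  n2: {k} / ∅
  n3: {h,k} / ∅
  n4: {b} / {h,x}
  n5: {h} / {x}
  n6: {t,x} / ∅
  n7: {b,t} / ∅
  n8: {k} / ∅
  n9: {b} / ∅

Liveness:
  n0: in=∅ out={x}
  n1: in=∅ out={x}
  n2: in={x} out={x}
  n3: in={x} out={h,x}
  n4: in={h,x} out={x}
  n5: in={x} out=∅
  n6: in=∅ out=∅
  n7: in=∅ out=∅
  n8: in=∅ out=∅
  n9: in=∅ out=∅

Interfere edges:
  b↔{x}
  h↔{k,x}
  k↔{h,x}
  t↔∅
  x↔{b,h,k}

Colouring:
  clique {h,k,x} ⇒ need ≥ 3
  assign b→R1 h→R1 k→R2 t→R0 x→R0 — no edge inside a register ⇒ χ ≤ 3
  χ = 3

Answer: 3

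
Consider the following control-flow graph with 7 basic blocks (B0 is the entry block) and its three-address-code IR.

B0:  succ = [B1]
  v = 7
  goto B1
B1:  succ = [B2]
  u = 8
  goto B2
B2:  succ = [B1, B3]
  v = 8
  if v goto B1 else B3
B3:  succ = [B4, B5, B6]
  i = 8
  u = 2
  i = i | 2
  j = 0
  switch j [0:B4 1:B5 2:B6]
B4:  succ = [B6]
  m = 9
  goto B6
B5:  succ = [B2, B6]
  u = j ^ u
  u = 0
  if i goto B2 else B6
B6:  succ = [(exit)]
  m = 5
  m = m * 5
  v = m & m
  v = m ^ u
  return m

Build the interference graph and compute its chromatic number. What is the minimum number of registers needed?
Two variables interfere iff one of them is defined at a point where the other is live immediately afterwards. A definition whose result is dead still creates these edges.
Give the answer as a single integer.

Answer: 3

Analysis:
Per-block:
  B0: def={v} ue=∅
  B1: def={u} ue=∅
  B2: def={v} ue=∅
  B3: def={i,j,u} ue=∅
  B4: def={m} ue=∅
  B5: def={u} ue={i,j,u}
  B6: def={m,v} ue={u}

Liveness:
  B0: in=∅ out=∅
  B1: in=∅ out=∅
  B2: in=∅ out=∅
  B3: in=∅ out={i,j,u}
  B4: in={u} out={u}
  B5: in={i,j,u} out={u}
  B6: in={u} out=∅

Conflict graph:
  i: {j,u}
  j: {i,u}
  m: {u,v}
  u: {i,j,m,v}
  v: {m,u}

Colouring:
  lower bound: {i,j,u} mutually conflict ⇒ χ ≥ 3
  assign i→c1 j→c2 m→c1 u→c0 v→c2 — no edge inside a register ⇒ χ ≤ 3
  χ = 3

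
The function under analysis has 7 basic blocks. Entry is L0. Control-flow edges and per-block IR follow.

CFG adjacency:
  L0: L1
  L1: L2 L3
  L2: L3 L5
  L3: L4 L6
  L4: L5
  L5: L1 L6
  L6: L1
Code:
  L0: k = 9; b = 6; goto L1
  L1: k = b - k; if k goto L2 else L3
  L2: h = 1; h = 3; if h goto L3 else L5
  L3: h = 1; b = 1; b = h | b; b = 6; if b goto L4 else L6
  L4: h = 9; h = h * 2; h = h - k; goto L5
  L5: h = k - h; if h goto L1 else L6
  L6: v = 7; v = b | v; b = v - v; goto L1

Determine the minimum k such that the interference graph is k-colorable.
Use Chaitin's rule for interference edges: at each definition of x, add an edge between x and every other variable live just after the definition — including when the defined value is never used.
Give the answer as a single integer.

Answer: 3

Working:
def/use:
  L0: def={b,k} ue=∅
  L1: def={k} ue={b,k}
  L2: def={h} ue=∅
  L3: def={b,h} ue=∅
  L4: def={h} ue={k}
  L5: def={h} ue={h,k}
  L6: def={b,v} ue={b}

Liveness:
  L0 li=∅ lo={b,k}
  L1 li={b,k} lo={b,k}
  L2 li={b,k} lo={b,h,k}
  L3 li={k} lo={b,k}
  L4 li={b,k} lo={b,h,k}
  L5 li={b,h,k} lo={b,k}
  L6 li={b,k} lo={b,k}

Conflict graph:
  b — {h,k,v}
  h — {b,k}
  k — {b,h,v}
  v — {b,k}

Chromatic number:
  {b,h,k} pairwise interfere (3-clique) ⇒ χ ≥ 3
  assign b→c0 h→c2 k→c1 v→c2 — no edge inside a register ⇒ χ ≤ 3
  χ = 3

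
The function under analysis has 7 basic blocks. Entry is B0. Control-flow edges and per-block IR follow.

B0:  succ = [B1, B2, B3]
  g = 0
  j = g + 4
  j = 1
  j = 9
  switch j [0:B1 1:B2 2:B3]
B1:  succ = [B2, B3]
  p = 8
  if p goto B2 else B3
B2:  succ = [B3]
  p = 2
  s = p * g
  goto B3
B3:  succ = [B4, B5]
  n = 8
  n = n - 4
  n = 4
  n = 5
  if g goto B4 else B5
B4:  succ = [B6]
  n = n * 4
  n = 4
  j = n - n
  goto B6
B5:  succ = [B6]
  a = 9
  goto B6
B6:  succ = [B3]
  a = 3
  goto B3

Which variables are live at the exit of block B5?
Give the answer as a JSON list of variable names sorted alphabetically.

Per-block:
  B0 def {g,j} use ∅
  B1 def {p} use ∅
  B2 def {p,s} use {g}
  B3 def {n} use {g}
  B4 def {j,n} use {n}
  B5 def {a} use ∅
  B6 def {a} use ∅

Backward fixpoint:
  live B0: ∅→{g}
  live B1: {g}→{g}
  live B2: {g}→{g}
  live B3: {g}→{g,n}
  live B4: {g,n}→{g}
  live B5: {g}→{g}
  live B6: {g}→{g}

live-out(B5) = ["g"]

Answer: ["g"]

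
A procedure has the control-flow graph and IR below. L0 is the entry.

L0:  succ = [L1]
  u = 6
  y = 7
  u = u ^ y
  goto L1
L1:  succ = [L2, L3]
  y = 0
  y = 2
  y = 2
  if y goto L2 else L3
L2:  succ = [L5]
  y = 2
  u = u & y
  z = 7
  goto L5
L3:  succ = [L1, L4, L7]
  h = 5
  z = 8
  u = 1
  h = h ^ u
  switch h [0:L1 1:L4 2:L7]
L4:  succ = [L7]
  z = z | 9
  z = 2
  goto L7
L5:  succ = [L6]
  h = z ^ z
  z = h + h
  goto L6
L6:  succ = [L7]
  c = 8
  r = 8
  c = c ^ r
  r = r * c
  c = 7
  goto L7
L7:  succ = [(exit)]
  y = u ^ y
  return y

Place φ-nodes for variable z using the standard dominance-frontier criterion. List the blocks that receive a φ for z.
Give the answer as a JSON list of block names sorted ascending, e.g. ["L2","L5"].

idom tree: L1←L0 L2←L1 L3←L1 L4←L3 L5←L2 L6←L5 L7←L1
Join-block Dom:
  L1: preds {L0,L3}: {L0} ∩ {L0,L1,L3} = {L0}; idom=L0
  L7: preds {L3,L4,L6}: {L0,L1,L3} ∩ {L0,L1,L3,L4} ∩ {L0,L1,L2,L5,L6} = {L0,L1}; idom=L1

Frontier:
  join L1 pred L0: · stop@L0
  join L1 pred L3: L3→L1 stop@L0
  join L7 pred L3: L3 stop@L1
  join L7 pred L4: L4→L3 stop@L1
  join L7 pred L6: L6→L5→L2 stop@L1
  L0: DF=∅
  L1: DF={L1}
  L2: DF={L7}
  L3: DF={L1,L7}
  L4: DF={L7}
  L5: DF={L7}
  L6: DF={L7}
  L7: DF=∅

φ for z: defs {L2,L3,L4,L5}
  DF⁺ = {L1,L7}

Answer: ["L1", "L7"]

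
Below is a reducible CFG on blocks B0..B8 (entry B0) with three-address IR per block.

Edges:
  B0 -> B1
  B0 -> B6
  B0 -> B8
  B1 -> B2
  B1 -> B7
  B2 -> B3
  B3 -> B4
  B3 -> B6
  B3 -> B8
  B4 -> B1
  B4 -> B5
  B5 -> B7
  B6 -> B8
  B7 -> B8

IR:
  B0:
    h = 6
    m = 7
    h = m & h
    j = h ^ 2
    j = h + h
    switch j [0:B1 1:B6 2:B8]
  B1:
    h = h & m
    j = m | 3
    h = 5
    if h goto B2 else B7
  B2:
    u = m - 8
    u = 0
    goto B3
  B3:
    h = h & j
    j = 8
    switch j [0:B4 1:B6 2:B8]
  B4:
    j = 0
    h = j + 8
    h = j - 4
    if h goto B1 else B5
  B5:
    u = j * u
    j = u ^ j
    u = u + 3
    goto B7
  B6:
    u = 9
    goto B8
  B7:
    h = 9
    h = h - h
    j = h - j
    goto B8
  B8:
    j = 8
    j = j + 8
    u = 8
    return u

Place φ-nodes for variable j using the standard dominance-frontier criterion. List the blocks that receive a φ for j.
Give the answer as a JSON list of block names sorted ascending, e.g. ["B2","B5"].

idom tree: B1←B0 B2←B1 B3←B2 B4←B3 B5←B4 B6←B0 B7←B1 B8←B0
Dom∩ at merges:
  B1: preds {B0,B4}: {B0} ∩ {B0,B1,B2,B3,B4} = {B0}; idom=B0
  B6: preds {B0,B3}: {B0} ∩ {B0,B1,B2,B3} = {B0}; idom=B0
  B7: preds {B1,B5}: {B0,B1} ∩ {B0,B1,B2,B3,B4,B5} = {B0,B1}; idom=B1
  B8: preds {B0,B3,B6,B7}: {B0} ∩ {B0,B1,B2,B3} ∩ {B0,B6} ∩ {B0,B1,B7} = {B0}; idom=B0

DF walk-up:
  B1←B0: walk · to B0
  B1←B4: walk B4→B3→B2→B1 to B0
  B6←B0: walk · to B0
  B6←B3: walk B3→B2→B1 to B0
  B7←B1: walk · to B1
  B7←B5: walk B5→B4→B3→B2 to B1
  B8←B0: walk · to B0
  B8←B3: walk B3→B2→B1 to B0
  B8←B6: walk B6 to B0
  B8←B7: walk B7→B1 to B0
  B0 → ∅
  B1 → {B1,B6,B8}
  B2 → {B1,B6,B7,B8}
  B3 → {B1,B6,B7,B8}
  B4 → {B1,B7}
  B5 → {B7}
  B6 → {B8}
  B7 → {B8}
  B8 → ∅

φ for j: defs {B0,B1,B3,B4,B5,B7,B8}
  DF⁺ = {B1,B6,B7,B8}

Answer: ["B1", "B6", "B7", "B8"]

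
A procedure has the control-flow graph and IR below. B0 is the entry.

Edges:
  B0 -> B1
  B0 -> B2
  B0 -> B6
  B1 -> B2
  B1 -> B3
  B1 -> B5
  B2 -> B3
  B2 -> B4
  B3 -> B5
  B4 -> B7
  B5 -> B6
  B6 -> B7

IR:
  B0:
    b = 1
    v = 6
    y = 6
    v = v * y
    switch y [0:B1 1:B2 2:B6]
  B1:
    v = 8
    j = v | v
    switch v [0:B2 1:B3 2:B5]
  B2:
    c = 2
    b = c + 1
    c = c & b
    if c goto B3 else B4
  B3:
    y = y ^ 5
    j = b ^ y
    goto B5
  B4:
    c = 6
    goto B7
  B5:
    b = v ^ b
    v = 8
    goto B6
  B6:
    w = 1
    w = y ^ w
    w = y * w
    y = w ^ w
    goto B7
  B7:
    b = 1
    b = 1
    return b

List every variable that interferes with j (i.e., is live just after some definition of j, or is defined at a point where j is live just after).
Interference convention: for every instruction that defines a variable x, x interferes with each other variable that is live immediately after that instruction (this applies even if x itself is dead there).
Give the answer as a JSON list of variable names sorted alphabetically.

def/use:
  B0: {b,v,y} / ∅
  B1: {j,v} / ∅
  B2: {b,c} / ∅
  B3: {j,y} / {b,y}
  B4: {c} / ∅
  B5: {b,v} / {b,v}
  B6: {w,y} / {y}
  B7: {b} / ∅

Backward fixpoint:
  B0: in=∅ out={b,v,y}
  B1: in={b,y} out={b,v,y}
  B2: in={v,y} out={b,v,y}
  B3: in={b,v,y} out={b,v,y}
  B4: in=∅ out=∅
  B5: in={b,v,y} out={y}
  B6: in={y} out=∅
  B7: in=∅ out=∅

Interference:
  b — {c,j,v,y}
  c — {b,v,y}
  j — {b,v,y}
  v — {b,c,j,y}
  w — {y}
  y — {b,c,j,v,w}

N(j) = ["b", "v", "y"]

Answer: ["b", "v", "y"]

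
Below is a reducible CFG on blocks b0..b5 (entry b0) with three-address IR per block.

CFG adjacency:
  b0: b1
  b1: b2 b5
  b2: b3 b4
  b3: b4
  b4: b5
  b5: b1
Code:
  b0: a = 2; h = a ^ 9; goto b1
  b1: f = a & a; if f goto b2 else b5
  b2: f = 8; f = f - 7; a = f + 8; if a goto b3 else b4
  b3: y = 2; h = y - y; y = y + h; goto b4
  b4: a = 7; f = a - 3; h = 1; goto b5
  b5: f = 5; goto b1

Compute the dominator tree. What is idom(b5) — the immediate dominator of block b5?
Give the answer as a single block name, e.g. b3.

Answer: b1

Analysis:
idom tree: b1←b0 b2←b1 b3←b2 b4←b2 b5←b1
Dom at joins:
  b1: preds {b0,b5}: {b0} ∩ {b0,b1,b5} = {b0}; idom=b0
  b4: preds {b2,b3}: {b0,b1,b2} ∩ {b0,b1,b2,b3} = {b0,b1,b2}; idom=b2
  b5: preds {b1,b4}: {b0,b1} ∩ {b0,b1,b2,b4} = {b0,b1}; idom=b1

idom(b5) = b1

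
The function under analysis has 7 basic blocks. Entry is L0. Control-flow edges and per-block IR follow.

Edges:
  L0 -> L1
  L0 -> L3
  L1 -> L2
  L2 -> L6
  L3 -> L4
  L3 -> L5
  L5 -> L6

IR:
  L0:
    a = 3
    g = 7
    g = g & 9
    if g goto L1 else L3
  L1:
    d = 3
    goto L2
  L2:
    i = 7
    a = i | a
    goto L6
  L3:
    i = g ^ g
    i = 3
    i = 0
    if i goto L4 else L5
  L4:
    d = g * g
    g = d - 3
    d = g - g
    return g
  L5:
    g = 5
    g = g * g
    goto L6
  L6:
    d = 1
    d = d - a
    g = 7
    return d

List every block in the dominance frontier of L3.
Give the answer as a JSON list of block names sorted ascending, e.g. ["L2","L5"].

idom tree: L1←L0 L2←L1 L3←L0 L4←L3 L5←L3 L6←L0
Dom∩ at merges:
  L6: preds {L2,L5}: {L0,L1,L2} ∩ {L0,L3,L5} = {L0}; idom=L0

Frontier:
  join L6 pred L2: L2→L1 stop@L0
  join L6 pred L5: L5→L3 stop@L0
  L0 → ∅
  L1 → {L6}
  L2 → {L6}
  L3 → {L6}
  L4 → ∅
  L5 → {L6}
  L6 → ∅

DF(L3) = ["L6"]

Answer: ["L6"]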